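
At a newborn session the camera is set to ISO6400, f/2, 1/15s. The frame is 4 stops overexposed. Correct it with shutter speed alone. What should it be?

1/250s

Overexposed by 4 stops → need 4 stops darker.
Shutter speed: 1/15 → 1/30 → 1/60 → 1/125 → 1/250.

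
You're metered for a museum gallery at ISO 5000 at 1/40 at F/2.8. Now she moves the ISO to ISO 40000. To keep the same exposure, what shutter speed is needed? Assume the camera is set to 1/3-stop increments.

1/320s

ISO: 5000 → 6400 → 8000 → 10000 → 12800 → 16000 → 20000 → 25600 → 32000 → 40000 — 3 stops raised (brighter).
Need 3 stops darker from the shutter speed: 1/40 → 1/50 → 1/60 → 1/80 → 1/100 → 1/125 → 1/160 → 1/200 → 1/250 → 1/320.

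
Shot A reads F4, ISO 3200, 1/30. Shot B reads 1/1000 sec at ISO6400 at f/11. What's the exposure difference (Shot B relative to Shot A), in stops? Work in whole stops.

7 stops darker

Aperture: f/4 → f/5.6 → f/8 → f/11 — 3 stops stopped down (darker).
Shutter speed: 1/30 → 1/60 → 1/125 → 1/250 → 1/500 → 1/1000 — 5 stops faster (darker).
ISO: 3200 → 6400 — 1 stop raised (brighter).
Net: −3 −5 +1 = −7 stops.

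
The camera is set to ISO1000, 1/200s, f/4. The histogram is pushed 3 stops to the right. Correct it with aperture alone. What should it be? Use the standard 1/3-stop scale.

Overexposed by 3 stops → need 3 stops darker.
Aperture: f/4 → f/4.5 → f/5 → f/5.6 → f/6.3 → f/7.1 → f/8 → f/9 → f/10 → f/11.

f/11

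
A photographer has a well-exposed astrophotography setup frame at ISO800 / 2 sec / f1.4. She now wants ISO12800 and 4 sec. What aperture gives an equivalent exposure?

f/8

ISO: 800 → 1600 → 3200 → 6400 → 12800 — 4 stops higher (brighter).
Shutter speed: 2 → 4 — 1 stop slower (brighter).
Net change so far: 5 stops brighter. Offset with the aperture: f/1.4 → f/2 → f/2.8 → f/4 → f/5.6 → f/8.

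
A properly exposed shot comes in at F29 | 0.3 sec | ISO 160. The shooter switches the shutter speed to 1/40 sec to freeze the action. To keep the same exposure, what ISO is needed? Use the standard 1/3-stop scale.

Shutter speed: 0.3 → 1/4 → 1/5 → 1/6 → 1/8 → 1/10 → 1/13 → 1/15 → 1/20 → 1/25 → 1/30 → 1/40 — 3 2/3 stops faster (darker).
Need 3 2/3 stops brighter from the ISO: 160 → 200 → 250 → 320 → 400 → 500 → 640 → 800 → 1000 → 1250 → 1600 → 2000.

ISO 2000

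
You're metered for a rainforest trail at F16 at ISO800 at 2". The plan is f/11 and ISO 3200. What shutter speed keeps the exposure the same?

1/4s

Aperture: f/16 → f/11 — 1 stop larger aperture (brighter).
ISO: 800 → 1600 → 3200 — 2 stops raised (brighter).
Net change so far: 3 stops brighter. Offset with the shutter speed: 2 → 1 → 1/2 → 1/4.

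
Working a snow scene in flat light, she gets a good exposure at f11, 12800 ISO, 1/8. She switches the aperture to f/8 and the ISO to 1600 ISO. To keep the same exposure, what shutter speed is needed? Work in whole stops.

Aperture: f/11 → f/8 — 1 stop opened up (brighter).
ISO: 12800 → 6400 → 3200 → 1600 — 3 stops lower (darker).
Net change so far: 2 stops darker. Offset with the shutter speed: 1/8 → 1/4 → 1/2.

1/2s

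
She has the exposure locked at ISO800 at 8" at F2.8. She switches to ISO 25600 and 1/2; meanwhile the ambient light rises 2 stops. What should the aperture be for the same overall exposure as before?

Scene light: 2 stops brighter.
ISO: 800 → 1600 → 3200 → 6400 → 12800 → 25600 — 5 stops higher (brighter).
Shutter speed: 8 → 4 → 2 → 1 → 1/2 — 4 stops shorter (darker).
Net so far: 3 stops brighter. Aperture: f/2.8 → f/4 → f/5.6 → f/8.

f/8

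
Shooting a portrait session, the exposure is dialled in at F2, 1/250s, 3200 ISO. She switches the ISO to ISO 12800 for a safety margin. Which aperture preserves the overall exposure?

f/4

ISO: 3200 → 6400 → 12800 — 2 stops higher (brighter).
Need 2 stops darker from the aperture: f/2 → f/2.8 → f/4.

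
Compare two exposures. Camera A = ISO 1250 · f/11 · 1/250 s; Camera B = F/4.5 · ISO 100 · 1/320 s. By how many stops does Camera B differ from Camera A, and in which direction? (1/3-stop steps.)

1 1/3 stops darker

Aperture: f/11 → f/10 → f/9 → f/8 → f/7.1 → f/6.3 → f/5.6 → f/5 → f/4.5 — 2 2/3 stops larger aperture (brighter).
Shutter speed: 1/250 → 1/320 — 1/3 stop faster (darker).
ISO: 1250 → 1000 → 800 → 640 → 500 → 400 → 320 → 250 → 200 → 160 → 125 → 100 — 3 2/3 stops dropped (darker).
Net: +2 2/3 −1/3 −3 2/3 = −1 1/3 stops.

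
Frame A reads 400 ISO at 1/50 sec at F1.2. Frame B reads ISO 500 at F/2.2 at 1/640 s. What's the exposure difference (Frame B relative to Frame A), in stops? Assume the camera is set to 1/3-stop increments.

5 stops darker

Aperture: f/1.2 → f/1.4 → f/1.6 → f/1.8 → f/2 → f/2.2 — 1 2/3 stops stopped down (darker).
Shutter speed: 1/50 → 1/60 → 1/80 → 1/100 → 1/125 → 1/160 → 1/200 → 1/250 → 1/320 → 1/400 → 1/500 → 1/640 — 3 2/3 stops faster (darker).
ISO: 400 → 500 — 1/3 stop raised (brighter).
Net: −1 2/3 −3 2/3 +1/3 = −5 stops.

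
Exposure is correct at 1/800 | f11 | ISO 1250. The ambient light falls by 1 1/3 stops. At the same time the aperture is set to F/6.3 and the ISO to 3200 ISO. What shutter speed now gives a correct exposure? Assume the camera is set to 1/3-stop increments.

Scene light: 1 1/3 stops darker.
Aperture: f/11 → f/10 → f/9 → f/8 → f/7.1 → f/6.3 — 1 2/3 stops wider (brighter).
ISO: 1250 → 1600 → 2000 → 2500 → 3200 — 1 1/3 stops raised (brighter).
Net so far: 1 2/3 stops brighter. Shutter speed: 1/800 → 1/1000 → 1/1250 → 1/1600 → 1/2000 → 1/2500.

1/2500s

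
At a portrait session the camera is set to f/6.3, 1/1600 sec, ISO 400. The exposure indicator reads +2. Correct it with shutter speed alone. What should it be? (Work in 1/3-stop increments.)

1/6400s

Overexposed by 2 stops → need 2 stops darker.
Shutter speed: 1/1600 → 1/2000 → 1/2500 → 1/3200 → 1/4000 → 1/5000 → 1/6400.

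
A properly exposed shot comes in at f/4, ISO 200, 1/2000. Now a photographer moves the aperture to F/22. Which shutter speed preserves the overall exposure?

Aperture: f/4 → f/5.6 → f/8 → f/11 → f/16 → f/22 — 5 stops narrower (darker).
Need 5 stops brighter from the shutter speed: 1/2000 → 1/1000 → 1/500 → 1/250 → 1/125 → 1/60.

1/60s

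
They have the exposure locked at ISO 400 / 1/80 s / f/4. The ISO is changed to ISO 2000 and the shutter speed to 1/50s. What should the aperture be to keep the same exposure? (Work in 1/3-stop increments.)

f/11

ISO: 400 → 500 → 640 → 800 → 1000 → 1250 → 1600 → 2000 — 2 1/3 stops higher (brighter).
Shutter speed: 1/80 → 1/60 → 1/50 — 2/3 stop longer (brighter).
Net change so far: 3 stops brighter. Offset with the aperture: f/4 → f/4.5 → f/5 → f/5.6 → f/6.3 → f/7.1 → f/8 → f/9 → f/10 → f/11.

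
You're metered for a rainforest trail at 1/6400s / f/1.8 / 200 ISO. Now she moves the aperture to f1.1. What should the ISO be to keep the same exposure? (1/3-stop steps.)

ISO 80

Aperture: f/1.8 → f/1.6 → f/1.4 → f/1.2 → f/1.1 — 1 1/3 stops opened up (brighter).
Need 1 1/3 stops darker from the ISO: 200 → 160 → 125 → 100 → 80.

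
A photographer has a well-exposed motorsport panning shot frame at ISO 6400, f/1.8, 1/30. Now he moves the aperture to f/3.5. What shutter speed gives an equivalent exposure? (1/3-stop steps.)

Aperture: f/1.8 → f/2 → f/2.2 → f/2.5 → f/2.8 → f/3.2 → f/3.5 — 2 stops smaller aperture (darker).
Need 2 stops brighter from the shutter speed: 1/30 → 1/25 → 1/20 → 1/15 → 1/13 → 1/10 → 1/8.

1/8s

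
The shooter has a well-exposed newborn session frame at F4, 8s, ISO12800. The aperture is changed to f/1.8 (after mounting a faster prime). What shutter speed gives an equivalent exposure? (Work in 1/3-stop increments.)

Aperture: f/4 → f/3.5 → f/3.2 → f/2.8 → f/2.5 → f/2.2 → f/2 → f/1.8 — 2 1/3 stops larger aperture (brighter).
Need 2 1/3 stops darker from the shutter speed: 8 → 6 → 5 → 4 → 3.2 → 2.5 → 2 → 1.6.

1.6 s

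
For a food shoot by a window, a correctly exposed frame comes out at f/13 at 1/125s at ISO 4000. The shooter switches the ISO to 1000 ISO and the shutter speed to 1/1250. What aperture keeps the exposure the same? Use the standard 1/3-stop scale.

ISO: 4000 → 3200 → 2500 → 2000 → 1600 → 1250 → 1000 — 2 stops dropped (darker).
Shutter speed: 1/125 → 1/160 → 1/200 → 1/250 → 1/320 → 1/400 → 1/500 → 1/640 → 1/800 → 1/1000 → 1/1250 — 3 1/3 stops faster (darker).
Net change so far: 5 1/3 stops darker. Offset with the aperture: f/13 → f/11 → f/10 → f/9 → f/8 → f/7.1 → f/6.3 → f/5.6 → f/5 → f/4.5 → f/4 → f/3.5 → f/3.2 → f/2.8 → f/2.5 → f/2.2 → f/2.

f/2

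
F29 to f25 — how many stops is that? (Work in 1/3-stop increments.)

1/3 stop

f/29 → f/25 — count the steps: 1 third-stops = 1/3 stop.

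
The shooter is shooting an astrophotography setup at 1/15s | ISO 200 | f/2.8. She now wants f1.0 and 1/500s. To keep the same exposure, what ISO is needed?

Aperture: f/2.8 → f/2 → f/1.4 → f/1.0 — 3 stops larger aperture (brighter).
Shutter speed: 1/15 → 1/30 → 1/60 → 1/125 → 1/250 → 1/500 — 5 stops faster (darker).
Net change so far: 2 stops darker. Offset with the ISO: 200 → 400 → 800.

ISO 800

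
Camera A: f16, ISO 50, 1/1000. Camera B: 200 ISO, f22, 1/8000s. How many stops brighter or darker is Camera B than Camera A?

2 stops darker

Aperture: f/16 → f/22 — 1 stop narrower (darker).
Shutter speed: 1/1000 → 1/2000 → 1/4000 → 1/8000 — 3 stops shorter (darker).
ISO: 50 → 100 → 200 — 2 stops raised (brighter).
Net: −1 −3 +2 = −2 stops.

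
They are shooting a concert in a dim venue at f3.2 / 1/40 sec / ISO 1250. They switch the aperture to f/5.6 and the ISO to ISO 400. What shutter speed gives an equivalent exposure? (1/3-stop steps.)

1/4s

Aperture: f/3.2 → f/3.5 → f/4 → f/4.5 → f/5 → f/5.6 — 1 2/3 stops stopped down (darker).
ISO: 1250 → 1000 → 800 → 640 → 500 → 400 — 1 2/3 stops lower (darker).
Net change so far: 3 1/3 stops darker. Offset with the shutter speed: 1/40 → 1/30 → 1/25 → 1/20 → 1/15 → 1/13 → 1/10 → 1/8 → 1/6 → 1/5 → 1/4.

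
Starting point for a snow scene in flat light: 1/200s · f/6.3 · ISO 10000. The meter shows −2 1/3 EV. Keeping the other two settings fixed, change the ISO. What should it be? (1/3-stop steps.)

Underexposed by 2 1/3 stops → need 2 1/3 stops brighter.
ISO: 10000 → 12800 → 16000 → 20000 → 25600 → 32000 → 40000 → 51200.

ISO 51200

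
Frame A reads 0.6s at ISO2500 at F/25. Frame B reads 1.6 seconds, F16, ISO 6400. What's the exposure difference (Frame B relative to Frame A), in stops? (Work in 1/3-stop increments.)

Aperture: f/25 → f/22 → f/20 → f/18 → f/16 — 1 1/3 stops opened up (brighter).
Shutter speed: 0.6 → 0.8 → 1 → 1.3 → 1.6 — 1 1/3 stops longer (brighter).
ISO: 2500 → 3200 → 4000 → 5000 → 6400 — 1 1/3 stops raised (brighter).
Net: +1 1/3 +1 1/3 +1 1/3 = +4 stops.

4 stops brighter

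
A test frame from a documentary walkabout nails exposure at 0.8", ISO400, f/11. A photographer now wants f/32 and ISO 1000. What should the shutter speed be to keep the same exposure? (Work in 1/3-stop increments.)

Aperture: f/11 → f/13 → f/14 → f/16 → f/18 → f/20 → f/22 → f/25 → f/29 → f/32 — 3 stops narrower (darker).
ISO: 400 → 500 → 640 → 800 → 1000 — 1 1/3 stops raised (brighter).
Net change so far: 1 2/3 stops darker. Offset with the shutter speed: 0.8 → 1 → 1.3 → 1.6 → 2 → 2.5.

2.5 s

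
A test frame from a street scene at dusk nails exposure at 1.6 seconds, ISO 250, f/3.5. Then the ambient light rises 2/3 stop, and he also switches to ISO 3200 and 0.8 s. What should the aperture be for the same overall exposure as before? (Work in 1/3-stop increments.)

Scene light: 2/3 stop brighter.
ISO: 250 → 320 → 400 → 500 → 640 → 800 → 1000 → 1250 → 1600 → 2000 → 2500 → 3200 — 3 2/3 stops raised (brighter).
Shutter speed: 1.6 → 1.3 → 1 → 0.8 — 1 stop shorter (darker).
Net so far: 3 1/3 stops brighter. Aperture: f/3.5 → f/4 → f/4.5 → f/5 → f/5.6 → f/6.3 → f/7.1 → f/8 → f/9 → f/10 → f/11.

f/11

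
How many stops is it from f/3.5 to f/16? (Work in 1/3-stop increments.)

4 1/3 stops

f/3.5 → f/4 → f/4.5 → f/5 → f/5.6 → f/6.3 → f/7.1 → f/8 → f/9 → f/10 → f/11 → f/13 → f/14 → f/16 — count the steps: 13 third-stops = 4 1/3 stops.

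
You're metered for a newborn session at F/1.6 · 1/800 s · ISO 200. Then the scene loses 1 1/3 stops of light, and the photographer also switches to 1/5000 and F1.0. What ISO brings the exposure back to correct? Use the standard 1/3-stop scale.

ISO 1250

Scene light: 1 1/3 stops darker.
Shutter speed: 1/800 → 1/1000 → 1/1250 → 1/1600 → 1/2000 → 1/2500 → 1/3200 → 1/4000 → 1/5000 — 2 2/3 stops faster (darker).
Aperture: f/1.6 → f/1.4 → f/1.2 → f/1.1 → f/1.0 — 1 1/3 stops larger aperture (brighter).
Net so far: 2 2/3 stops darker. ISO: 200 → 250 → 320 → 400 → 500 → 640 → 800 → 1000 → 1250.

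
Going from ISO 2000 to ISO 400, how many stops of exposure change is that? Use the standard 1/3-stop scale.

2 1/3 stops

2000 → 1600 → 1250 → 1000 → 800 → 640 → 500 → 400 — count the steps: 7 third-stops = 2 1/3 stops.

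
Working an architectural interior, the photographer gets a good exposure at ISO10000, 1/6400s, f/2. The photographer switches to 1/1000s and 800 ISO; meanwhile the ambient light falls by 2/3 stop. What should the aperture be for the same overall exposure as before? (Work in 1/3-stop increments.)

Scene light: 2/3 stop darker.
Shutter speed: 1/6400 → 1/5000 → 1/4000 → 1/3200 → 1/2500 → 1/2000 → 1/1600 → 1/1250 → 1/1000 — 2 2/3 stops slower (brighter).
ISO: 10000 → 8000 → 6400 → 5000 → 4000 → 3200 → 2500 → 2000 → 1600 → 1250 → 1000 → 800 — 3 2/3 stops dropped (darker).
Net so far: 1 2/3 stops darker. Aperture: f/2 → f/1.8 → f/1.6 → f/1.4 → f/1.2 → f/1.1.

f/1.1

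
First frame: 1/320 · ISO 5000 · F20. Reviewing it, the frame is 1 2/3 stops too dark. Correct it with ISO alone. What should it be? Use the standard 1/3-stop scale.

Underexposed by 1 2/3 stops → need 1 2/3 stops brighter.
ISO: 5000 → 6400 → 8000 → 10000 → 12800 → 16000.

ISO 16000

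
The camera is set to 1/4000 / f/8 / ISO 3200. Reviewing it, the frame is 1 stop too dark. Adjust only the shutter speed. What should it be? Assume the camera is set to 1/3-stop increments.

1/2000s

Underexposed by 1 stop → need 1 stop brighter.
Shutter speed: 1/4000 → 1/3200 → 1/2500 → 1/2000.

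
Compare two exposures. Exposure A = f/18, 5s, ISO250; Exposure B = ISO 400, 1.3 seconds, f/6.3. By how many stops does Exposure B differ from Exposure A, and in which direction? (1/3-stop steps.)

Aperture: f/18 → f/16 → f/14 → f/13 → f/11 → f/10 → f/9 → f/8 → f/7.1 → f/6.3 — 3 stops opened up (brighter).
Shutter speed: 5 → 4 → 3.2 → 2.5 → 2 → 1.6 → 1.3 — 2 stops shorter (darker).
ISO: 250 → 320 → 400 — 2/3 stop raised (brighter).
Net: +3 −2 +2/3 = +1 2/3 stops.

1 2/3 stops brighter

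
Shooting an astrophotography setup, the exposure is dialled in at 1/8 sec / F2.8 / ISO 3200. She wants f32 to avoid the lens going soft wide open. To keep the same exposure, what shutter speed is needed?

Aperture: f/2.8 → f/4 → f/5.6 → f/8 → f/11 → f/16 → f/22 → f/32 — 7 stops stopped down (darker).
Need 7 stops brighter from the shutter speed: 1/8 → 1/4 → 1/2 → 1 → 2 → 4 → 8 → 15.

15 s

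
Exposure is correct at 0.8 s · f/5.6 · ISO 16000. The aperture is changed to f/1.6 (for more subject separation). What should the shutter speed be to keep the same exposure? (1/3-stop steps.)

1/15s

Aperture: f/5.6 → f/5 → f/4.5 → f/4 → f/3.5 → f/3.2 → f/2.8 → f/2.5 → f/2.2 → f/2 → f/1.8 → f/1.6 — 3 2/3 stops larger aperture (brighter).
Need 3 2/3 stops darker from the shutter speed: 0.8 → 0.6 → 0.5 → 0.4 → 0.3 → 1/4 → 1/5 → 1/6 → 1/8 → 1/10 → 1/13 → 1/15.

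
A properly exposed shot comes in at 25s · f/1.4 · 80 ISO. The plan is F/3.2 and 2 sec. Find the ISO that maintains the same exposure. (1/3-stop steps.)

ISO 5000

Aperture: f/1.4 → f/1.6 → f/1.8 → f/2 → f/2.2 → f/2.5 → f/2.8 → f/3.2 — 2 1/3 stops stopped down (darker).
Shutter speed: 25 → 20 → 15 → 13 → 10 → 8 → 6 → 5 → 4 → 3.2 → 2.5 → 2 — 3 2/3 stops faster (darker).
Net change so far: 6 stops darker. Offset with the ISO: 80 → 100 → 125 → 160 → 200 → 250 → 320 → 400 → 500 → 640 → 800 → 1000 → 1250 → 1600 → 2000 → 2500 → 3200 → 4000 → 5000.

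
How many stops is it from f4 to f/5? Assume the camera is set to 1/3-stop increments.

f/4 → f/4.5 → f/5 — count the steps: 2 third-stops = 2/3 stop.

2/3 stop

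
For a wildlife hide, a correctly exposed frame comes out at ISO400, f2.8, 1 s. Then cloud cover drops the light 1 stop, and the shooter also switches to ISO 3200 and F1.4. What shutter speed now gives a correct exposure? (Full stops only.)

1/15s

Scene light: 1 stop darker.
ISO: 400 → 800 → 1600 → 3200 — 3 stops raised (brighter).
Aperture: f/2.8 → f/2 → f/1.4 — 2 stops opened up (brighter).
Net so far: 4 stops brighter. Shutter speed: 1 → 1/2 → 1/4 → 1/8 → 1/15.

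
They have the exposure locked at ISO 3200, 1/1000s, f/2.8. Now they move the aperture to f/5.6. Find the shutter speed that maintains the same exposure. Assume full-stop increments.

Aperture: f/2.8 → f/4 → f/5.6 — 2 stops smaller aperture (darker).
Need 2 stops brighter from the shutter speed: 1/1000 → 1/500 → 1/250.

1/250s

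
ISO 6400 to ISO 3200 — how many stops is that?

1 stop

6400 → 3200 — count the steps: 1 stop.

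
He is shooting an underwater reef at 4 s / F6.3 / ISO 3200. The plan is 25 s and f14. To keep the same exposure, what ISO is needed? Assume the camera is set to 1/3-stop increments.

ISO 2500

Shutter speed: 4 → 5 → 6 → 8 → 10 → 13 → 15 → 20 → 25 — 2 2/3 stops slower (brighter).
Aperture: f/6.3 → f/7.1 → f/8 → f/9 → f/10 → f/11 → f/13 → f/14 — 2 1/3 stops narrower (darker).
Net change so far: 1/3 stop brighter. Offset with the ISO: 3200 → 2500.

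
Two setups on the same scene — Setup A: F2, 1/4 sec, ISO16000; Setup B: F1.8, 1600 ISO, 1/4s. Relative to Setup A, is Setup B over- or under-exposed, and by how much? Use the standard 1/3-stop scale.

3 stops darker

Aperture: f/2 → f/1.8 — 1/3 stop larger aperture (brighter).
Shutter speed: unchanged.
ISO: 16000 → 12800 → 10000 → 8000 → 6400 → 5000 → 4000 → 3200 → 2500 → 2000 → 1600 — 3 1/3 stops lower (darker).
Net: +1/3 −3 1/3 = −3 stops.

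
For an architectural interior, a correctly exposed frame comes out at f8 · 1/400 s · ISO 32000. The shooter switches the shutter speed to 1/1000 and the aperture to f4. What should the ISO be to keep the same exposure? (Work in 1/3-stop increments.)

Shutter speed: 1/400 → 1/500 → 1/640 → 1/800 → 1/1000 — 1 1/3 stops faster (darker).
Aperture: f/8 → f/7.1 → f/6.3 → f/5.6 → f/5 → f/4.5 → f/4 — 2 stops opened up (brighter).
Net change so far: 2/3 stop brighter. Offset with the ISO: 32000 → 25600 → 20000.

ISO 20000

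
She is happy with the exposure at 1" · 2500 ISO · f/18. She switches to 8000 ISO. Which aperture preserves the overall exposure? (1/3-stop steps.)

ISO: 2500 → 3200 → 4000 → 5000 → 6400 → 8000 — 1 2/3 stops raised (brighter).
Need 1 2/3 stops darker from the aperture: f/18 → f/20 → f/22 → f/25 → f/29 → f/32.

f/32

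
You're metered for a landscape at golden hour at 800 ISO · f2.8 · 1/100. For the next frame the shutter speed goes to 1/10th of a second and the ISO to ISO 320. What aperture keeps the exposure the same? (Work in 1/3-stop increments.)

Shutter speed: 1/100 → 1/80 → 1/60 → 1/50 → 1/40 → 1/30 → 1/25 → 1/20 → 1/15 → 1/13 → 1/10 — 3 1/3 stops longer (brighter).
ISO: 800 → 640 → 500 → 400 → 320 — 1 1/3 stops lower (darker).
Net change so far: 2 stops brighter. Offset with the aperture: f/2.8 → f/3.2 → f/3.5 → f/4 → f/4.5 → f/5 → f/5.6.

f/5.6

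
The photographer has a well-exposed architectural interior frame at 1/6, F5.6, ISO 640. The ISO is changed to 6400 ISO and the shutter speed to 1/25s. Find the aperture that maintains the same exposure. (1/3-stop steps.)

ISO: 640 → 800 → 1000 → 1250 → 1600 → 2000 → 2500 → 3200 → 4000 → 5000 → 6400 — 3 1/3 stops higher (brighter).
Shutter speed: 1/6 → 1/8 → 1/10 → 1/13 → 1/15 → 1/20 → 1/25 — 2 stops shorter (darker).
Net change so far: 1 1/3 stops brighter. Offset with the aperture: f/5.6 → f/6.3 → f/7.1 → f/8 → f/9.

f/9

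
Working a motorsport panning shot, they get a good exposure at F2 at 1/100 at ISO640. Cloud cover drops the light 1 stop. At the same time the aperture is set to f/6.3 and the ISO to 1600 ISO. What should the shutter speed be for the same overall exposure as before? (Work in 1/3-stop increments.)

1/13s

Scene light: 1 stop darker.
Aperture: f/2 → f/2.2 → f/2.5 → f/2.8 → f/3.2 → f/3.5 → f/4 → f/4.5 → f/5 → f/5.6 → f/6.3 — 3 1/3 stops smaller aperture (darker).
ISO: 640 → 800 → 1000 → 1250 → 1600 — 1 1/3 stops raised (brighter).
Net so far: 3 stops darker. Shutter speed: 1/100 → 1/80 → 1/60 → 1/50 → 1/40 → 1/30 → 1/25 → 1/20 → 1/15 → 1/13.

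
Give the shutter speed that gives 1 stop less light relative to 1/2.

1/4s

Shutter speed: 1/2 → 1/4 — 1 stop faster (darker).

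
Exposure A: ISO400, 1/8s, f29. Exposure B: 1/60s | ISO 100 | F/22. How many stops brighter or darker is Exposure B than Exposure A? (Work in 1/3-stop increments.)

4 1/3 stops darker

Aperture: f/29 → f/25 → f/22 — 2/3 stop opened up (brighter).
Shutter speed: 1/8 → 1/10 → 1/13 → 1/15 → 1/20 → 1/25 → 1/30 → 1/40 → 1/50 → 1/60 — 3 stops faster (darker).
ISO: 400 → 320 → 250 → 200 → 160 → 125 → 100 — 2 stops lower (darker).
Net: +2/3 −3 −2 = −4 1/3 stops.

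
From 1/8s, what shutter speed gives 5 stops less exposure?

Shutter speed: 1/8 → 1/15 → 1/30 → 1/60 → 1/125 → 1/250 — 5 stops shorter (darker).

1/250s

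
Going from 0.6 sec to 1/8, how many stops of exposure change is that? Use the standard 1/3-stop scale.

0.6 → 0.5 → 0.4 → 0.3 → 1/4 → 1/5 → 1/6 → 1/8 — count the steps: 7 third-stops = 2 1/3 stops.

2 1/3 stops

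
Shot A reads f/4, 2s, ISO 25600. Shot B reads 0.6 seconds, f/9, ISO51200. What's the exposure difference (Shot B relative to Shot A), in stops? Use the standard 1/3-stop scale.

Aperture: f/4 → f/4.5 → f/5 → f/5.6 → f/6.3 → f/7.1 → f/8 → f/9 — 2 1/3 stops narrower (darker).
Shutter speed: 2 → 1.6 → 1.3 → 1 → 0.8 → 0.6 — 1 2/3 stops faster (darker).
ISO: 25600 → 32000 → 40000 → 51200 — 1 stop higher (brighter).
Net: −2 1/3 −1 2/3 +1 = −3 stops.

3 stops darker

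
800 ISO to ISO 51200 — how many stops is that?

800 → 1600 → 3200 → 6400 → 12800 → 25600 → 51200 — count the steps: 6 stops.

6 stops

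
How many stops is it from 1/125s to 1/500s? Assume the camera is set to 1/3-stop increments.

1/125 → 1/160 → 1/200 → 1/250 → 1/320 → 1/400 → 1/500 — count the steps: 6 third-stops = 2 stops.

2 stops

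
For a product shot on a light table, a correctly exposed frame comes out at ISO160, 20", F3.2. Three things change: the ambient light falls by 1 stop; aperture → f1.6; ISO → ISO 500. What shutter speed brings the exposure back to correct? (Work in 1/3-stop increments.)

3.2 s

Scene light: 1 stop darker.
Aperture: f/3.2 → f/2.8 → f/2.5 → f/2.2 → f/2 → f/1.8 → f/1.6 — 2 stops opened up (brighter).
ISO: 160 → 200 → 250 → 320 → 400 → 500 — 1 2/3 stops higher (brighter).
Net so far: 2 2/3 stops brighter. Shutter speed: 20 → 15 → 13 → 10 → 8 → 6 → 5 → 4 → 3.2.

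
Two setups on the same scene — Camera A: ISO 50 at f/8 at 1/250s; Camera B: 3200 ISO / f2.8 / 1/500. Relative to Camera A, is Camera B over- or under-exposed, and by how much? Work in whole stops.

8 stops brighter

Aperture: f/8 → f/5.6 → f/4 → f/2.8 — 3 stops larger aperture (brighter).
Shutter speed: 1/250 → 1/500 — 1 stop faster (darker).
ISO: 50 → 100 → 200 → 400 → 800 → 1600 → 3200 — 6 stops higher (brighter).
Net: +3 −1 +6 = +8 stops.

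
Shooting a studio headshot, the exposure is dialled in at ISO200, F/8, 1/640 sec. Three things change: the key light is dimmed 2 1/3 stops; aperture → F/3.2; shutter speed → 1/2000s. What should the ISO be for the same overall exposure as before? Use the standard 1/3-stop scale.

Scene light: 2 1/3 stops darker.
Aperture: f/8 → f/7.1 → f/6.3 → f/5.6 → f/5 → f/4.5 → f/4 → f/3.5 → f/3.2 — 2 2/3 stops wider (brighter).
Shutter speed: 1/640 → 1/800 → 1/1000 → 1/1250 → 1/1600 → 1/2000 — 1 2/3 stops shorter (darker).
Net so far: 1 1/3 stops darker. ISO: 200 → 250 → 320 → 400 → 500.

ISO 500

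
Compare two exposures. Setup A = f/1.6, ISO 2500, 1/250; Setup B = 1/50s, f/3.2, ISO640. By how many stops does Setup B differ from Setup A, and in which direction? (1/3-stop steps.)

1 2/3 stops darker

Aperture: f/1.6 → f/1.8 → f/2 → f/2.2 → f/2.5 → f/2.8 → f/3.2 — 2 stops narrower (darker).
Shutter speed: 1/250 → 1/200 → 1/160 → 1/125 → 1/100 → 1/80 → 1/60 → 1/50 — 2 1/3 stops slower (brighter).
ISO: 2500 → 2000 → 1600 → 1250 → 1000 → 800 → 640 — 2 stops lower (darker).
Net: −2 +2 1/3 −2 = −1 2/3 stops.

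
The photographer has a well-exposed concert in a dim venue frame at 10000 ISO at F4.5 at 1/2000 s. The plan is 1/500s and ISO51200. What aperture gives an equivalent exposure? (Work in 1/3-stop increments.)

f/20

Shutter speed: 1/2000 → 1/1600 → 1/1250 → 1/1000 → 1/800 → 1/640 → 1/500 — 2 stops longer (brighter).
ISO: 10000 → 12800 → 16000 → 20000 → 25600 → 32000 → 40000 → 51200 — 2 1/3 stops raised (brighter).
Net change so far: 4 1/3 stops brighter. Offset with the aperture: f/4.5 → f/5 → f/5.6 → f/6.3 → f/7.1 → f/8 → f/9 → f/10 → f/11 → f/13 → f/14 → f/16 → f/18 → f/20.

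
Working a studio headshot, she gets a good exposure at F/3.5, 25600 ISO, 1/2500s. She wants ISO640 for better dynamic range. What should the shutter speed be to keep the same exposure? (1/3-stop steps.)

1/60s

ISO: 25600 → 20000 → 16000 → 12800 → 10000 → 8000 → 6400 → 5000 → 4000 → 3200 → 2500 → 2000 → 1600 → 1250 → 1000 → 800 → 640 — 5 1/3 stops lower (darker).
Need 5 1/3 stops brighter from the shutter speed: 1/2500 → 1/2000 → 1/1600 → 1/1250 → 1/1000 → 1/800 → 1/640 → 1/500 → 1/400 → 1/320 → 1/250 → 1/200 → 1/160 → 1/125 → 1/100 → 1/80 → 1/60.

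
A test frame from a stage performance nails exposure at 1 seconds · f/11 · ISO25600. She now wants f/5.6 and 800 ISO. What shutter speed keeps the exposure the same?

8 s

Aperture: f/11 → f/8 → f/5.6 — 2 stops opened up (brighter).
ISO: 25600 → 12800 → 6400 → 3200 → 1600 → 800 — 5 stops dropped (darker).
Net change so far: 3 stops darker. Offset with the shutter speed: 1 → 2 → 4 → 8.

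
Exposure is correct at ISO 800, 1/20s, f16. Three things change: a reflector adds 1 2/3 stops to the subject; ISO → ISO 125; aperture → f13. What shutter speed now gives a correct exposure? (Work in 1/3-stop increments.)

1/15s

Scene light: 1 2/3 stops brighter.
ISO: 800 → 640 → 500 → 400 → 320 → 250 → 200 → 160 → 125 — 2 2/3 stops lower (darker).
Aperture: f/16 → f/14 → f/13 — 2/3 stop larger aperture (brighter).
Net so far: 1/3 stop darker. Shutter speed: 1/20 → 1/15.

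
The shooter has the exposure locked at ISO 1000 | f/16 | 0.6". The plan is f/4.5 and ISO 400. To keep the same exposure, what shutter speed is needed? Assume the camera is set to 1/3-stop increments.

1/8s

Aperture: f/16 → f/14 → f/13 → f/11 → f/10 → f/9 → f/8 → f/7.1 → f/6.3 → f/5.6 → f/5 → f/4.5 — 3 2/3 stops opened up (brighter).
ISO: 1000 → 800 → 640 → 500 → 400 — 1 1/3 stops dropped (darker).
Net change so far: 2 1/3 stops brighter. Offset with the shutter speed: 0.6 → 0.5 → 0.4 → 0.3 → 1/4 → 1/5 → 1/6 → 1/8.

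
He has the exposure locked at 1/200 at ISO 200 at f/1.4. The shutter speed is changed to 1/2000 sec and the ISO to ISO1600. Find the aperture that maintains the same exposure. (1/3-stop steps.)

f/1.2

Shutter speed: 1/200 → 1/250 → 1/320 → 1/400 → 1/500 → 1/640 → 1/800 → 1/1000 → 1/1250 → 1/1600 → 1/2000 — 3 1/3 stops faster (darker).
ISO: 200 → 250 → 320 → 400 → 500 → 640 → 800 → 1000 → 1250 → 1600 — 3 stops higher (brighter).
Net change so far: 1/3 stop darker. Offset with the aperture: f/1.4 → f/1.2.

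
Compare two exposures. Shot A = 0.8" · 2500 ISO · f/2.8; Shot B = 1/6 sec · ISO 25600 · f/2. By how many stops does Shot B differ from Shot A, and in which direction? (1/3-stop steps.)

2 stops brighter

Aperture: f/2.8 → f/2.5 → f/2.2 → f/2 — 1 stop wider (brighter).
Shutter speed: 0.8 → 0.6 → 0.5 → 0.4 → 0.3 → 1/4 → 1/5 → 1/6 — 2 1/3 stops faster (darker).
ISO: 2500 → 3200 → 4000 → 5000 → 6400 → 8000 → 10000 → 12800 → 16000 → 20000 → 25600 — 3 1/3 stops higher (brighter).
Net: +1 −2 1/3 +3 1/3 = +2 stops.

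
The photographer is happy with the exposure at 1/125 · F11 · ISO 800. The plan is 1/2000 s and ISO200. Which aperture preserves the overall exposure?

Shutter speed: 1/125 → 1/250 → 1/500 → 1/1000 → 1/2000 — 4 stops faster (darker).
ISO: 800 → 400 → 200 — 2 stops lower (darker).
Net change so far: 6 stops darker. Offset with the aperture: f/11 → f/8 → f/5.6 → f/4 → f/2.8 → f/2 → f/1.4.

f/1.4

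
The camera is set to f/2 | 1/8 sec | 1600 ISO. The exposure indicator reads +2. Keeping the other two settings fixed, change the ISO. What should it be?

Overexposed by 2 stops → need 2 stops darker.
ISO: 1600 → 800 → 400.

ISO 400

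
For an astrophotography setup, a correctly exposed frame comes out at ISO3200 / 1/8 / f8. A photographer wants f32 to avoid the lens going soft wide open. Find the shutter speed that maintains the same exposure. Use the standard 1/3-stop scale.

Aperture: f/8 → f/9 → f/10 → f/11 → f/13 → f/14 → f/16 → f/18 → f/20 → f/22 → f/25 → f/29 → f/32 — 4 stops narrower (darker).
Need 4 stops brighter from the shutter speed: 1/8 → 1/6 → 1/5 → 1/4 → 0.3 → 0.4 → 0.5 → 0.6 → 0.8 → 1 → 1.3 → 1.6 → 2.

2 s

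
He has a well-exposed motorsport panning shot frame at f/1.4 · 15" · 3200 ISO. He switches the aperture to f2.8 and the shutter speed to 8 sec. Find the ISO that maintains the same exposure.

Aperture: f/1.4 → f/2 → f/2.8 — 2 stops stopped down (darker).
Shutter speed: 15 → 8 — 1 stop faster (darker).
Net change so far: 3 stops darker. Offset with the ISO: 3200 → 6400 → 12800 → 25600.

ISO 25600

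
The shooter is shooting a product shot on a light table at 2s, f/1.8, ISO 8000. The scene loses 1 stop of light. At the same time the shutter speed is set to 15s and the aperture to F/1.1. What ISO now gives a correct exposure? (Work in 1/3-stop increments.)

ISO 800

Scene light: 1 stop darker.
Shutter speed: 2 → 2.5 → 3.2 → 4 → 5 → 6 → 8 → 10 → 13 → 15 — 3 stops slower (brighter).
Aperture: f/1.8 → f/1.6 → f/1.4 → f/1.2 → f/1.1 — 1 1/3 stops larger aperture (brighter).
Net so far: 3 1/3 stops brighter. ISO: 8000 → 6400 → 5000 → 4000 → 3200 → 2500 → 2000 → 1600 → 1250 → 1000 → 800.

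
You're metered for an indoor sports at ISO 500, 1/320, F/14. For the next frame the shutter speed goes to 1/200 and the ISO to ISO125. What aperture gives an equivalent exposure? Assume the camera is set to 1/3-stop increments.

f/9

Shutter speed: 1/320 → 1/250 → 1/200 — 2/3 stop longer (brighter).
ISO: 500 → 400 → 320 → 250 → 200 → 160 → 125 — 2 stops lower (darker).
Net change so far: 1 1/3 stops darker. Offset with the aperture: f/14 → f/13 → f/11 → f/10 → f/9.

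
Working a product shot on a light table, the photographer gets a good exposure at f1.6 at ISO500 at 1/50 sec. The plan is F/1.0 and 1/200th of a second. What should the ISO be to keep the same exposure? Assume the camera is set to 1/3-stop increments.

Aperture: f/1.6 → f/1.4 → f/1.2 → f/1.1 → f/1.0 — 1 1/3 stops wider (brighter).
Shutter speed: 1/50 → 1/60 → 1/80 → 1/100 → 1/125 → 1/160 → 1/200 — 2 stops shorter (darker).
Net change so far: 2/3 stop darker. Offset with the ISO: 500 → 640 → 800.

ISO 800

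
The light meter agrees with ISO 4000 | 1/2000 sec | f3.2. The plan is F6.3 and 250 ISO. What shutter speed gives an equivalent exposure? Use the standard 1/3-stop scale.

1/30s

Aperture: f/3.2 → f/3.5 → f/4 → f/4.5 → f/5 → f/5.6 → f/6.3 — 2 stops stopped down (darker).
ISO: 4000 → 3200 → 2500 → 2000 → 1600 → 1250 → 1000 → 800 → 640 → 500 → 400 → 320 → 250 — 4 stops lower (darker).
Net change so far: 6 stops darker. Offset with the shutter speed: 1/2000 → 1/1600 → 1/1250 → 1/1000 → 1/800 → 1/640 → 1/500 → 1/400 → 1/320 → 1/250 → 1/200 → 1/160 → 1/125 → 1/100 → 1/80 → 1/60 → 1/50 → 1/40 → 1/30.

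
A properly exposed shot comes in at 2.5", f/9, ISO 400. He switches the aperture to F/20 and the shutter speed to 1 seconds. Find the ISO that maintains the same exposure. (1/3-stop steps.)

ISO 5000

Aperture: f/9 → f/10 → f/11 → f/13 → f/14 → f/16 → f/18 → f/20 — 2 1/3 stops narrower (darker).
Shutter speed: 2.5 → 2 → 1.6 → 1.3 → 1 — 1 1/3 stops faster (darker).
Net change so far: 3 2/3 stops darker. Offset with the ISO: 400 → 500 → 640 → 800 → 1000 → 1250 → 1600 → 2000 → 2500 → 3200 → 4000 → 5000.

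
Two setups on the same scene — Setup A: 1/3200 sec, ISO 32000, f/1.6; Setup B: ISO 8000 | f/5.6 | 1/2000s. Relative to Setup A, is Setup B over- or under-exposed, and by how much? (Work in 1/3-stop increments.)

Aperture: f/1.6 → f/1.8 → f/2 → f/2.2 → f/2.5 → f/2.8 → f/3.2 → f/3.5 → f/4 → f/4.5 → f/5 → f/5.6 — 3 2/3 stops smaller aperture (darker).
Shutter speed: 1/3200 → 1/2500 → 1/2000 — 2/3 stop slower (brighter).
ISO: 32000 → 25600 → 20000 → 16000 → 12800 → 10000 → 8000 — 2 stops lower (darker).
Net: −3 2/3 +2/3 −2 = −5 stops.

5 stops darker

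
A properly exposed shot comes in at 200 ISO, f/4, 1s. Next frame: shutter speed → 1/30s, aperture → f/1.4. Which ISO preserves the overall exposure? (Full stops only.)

ISO 800

Shutter speed: 1 → 1/2 → 1/4 → 1/8 → 1/15 → 1/30 — 5 stops shorter (darker).
Aperture: f/4 → f/2.8 → f/2 → f/1.4 — 3 stops opened up (brighter).
Net change so far: 2 stops darker. Offset with the ISO: 200 → 400 → 800.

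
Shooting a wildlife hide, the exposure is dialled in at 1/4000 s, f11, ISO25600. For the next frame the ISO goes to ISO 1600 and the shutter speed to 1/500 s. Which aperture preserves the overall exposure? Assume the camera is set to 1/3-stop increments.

f/8

ISO: 25600 → 20000 → 16000 → 12800 → 10000 → 8000 → 6400 → 5000 → 4000 → 3200 → 2500 → 2000 → 1600 — 4 stops dropped (darker).
Shutter speed: 1/4000 → 1/3200 → 1/2500 → 1/2000 → 1/1600 → 1/1250 → 1/1000 → 1/800 → 1/640 → 1/500 — 3 stops slower (brighter).
Net change so far: 1 stop darker. Offset with the aperture: f/11 → f/10 → f/9 → f/8.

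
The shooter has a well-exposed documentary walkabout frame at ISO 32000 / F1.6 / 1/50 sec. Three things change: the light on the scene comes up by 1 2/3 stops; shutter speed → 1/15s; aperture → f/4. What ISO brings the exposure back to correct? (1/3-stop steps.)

Scene light: 1 2/3 stops brighter.
Shutter speed: 1/50 → 1/40 → 1/30 → 1/25 → 1/20 → 1/15 — 1 2/3 stops longer (brighter).
Aperture: f/1.6 → f/1.8 → f/2 → f/2.2 → f/2.5 → f/2.8 → f/3.2 → f/3.5 → f/4 — 2 2/3 stops smaller aperture (darker).
Net so far: 2/3 stop brighter. ISO: 32000 → 25600 → 20000.

ISO 20000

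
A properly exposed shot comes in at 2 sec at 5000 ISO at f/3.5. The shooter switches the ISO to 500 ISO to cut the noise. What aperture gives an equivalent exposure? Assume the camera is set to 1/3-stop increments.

ISO: 5000 → 4000 → 3200 → 2500 → 2000 → 1600 → 1250 → 1000 → 800 → 640 → 500 — 3 1/3 stops lower (darker).
Need 3 1/3 stops brighter from the aperture: f/3.5 → f/3.2 → f/2.8 → f/2.5 → f/2.2 → f/2 → f/1.8 → f/1.6 → f/1.4 → f/1.2 → f/1.1.

f/1.1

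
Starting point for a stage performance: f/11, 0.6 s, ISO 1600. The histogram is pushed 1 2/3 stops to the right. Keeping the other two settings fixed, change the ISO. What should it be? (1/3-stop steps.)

Overexposed by 1 2/3 stops → need 1 2/3 stops darker.
ISO: 1600 → 1250 → 1000 → 800 → 640 → 500.

ISO 500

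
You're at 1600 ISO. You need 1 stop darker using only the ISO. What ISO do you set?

ISO: 1600 → 800 — 1 stop lower (darker).

ISO 800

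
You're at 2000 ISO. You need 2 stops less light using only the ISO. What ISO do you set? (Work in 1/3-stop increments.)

ISO 500

ISO: 2000 → 1600 → 1250 → 1000 → 800 → 640 → 500 — 2 stops dropped (darker).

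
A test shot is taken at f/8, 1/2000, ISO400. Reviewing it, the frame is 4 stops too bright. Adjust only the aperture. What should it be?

Overexposed by 4 stops → need 4 stops darker.
Aperture: f/8 → f/11 → f/16 → f/22 → f/32.

f/32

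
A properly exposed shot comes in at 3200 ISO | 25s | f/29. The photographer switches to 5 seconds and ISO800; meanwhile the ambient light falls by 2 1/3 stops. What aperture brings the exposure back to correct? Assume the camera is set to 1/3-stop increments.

f/2.8

Scene light: 2 1/3 stops darker.
Shutter speed: 25 → 20 → 15 → 13 → 10 → 8 → 6 → 5 — 2 1/3 stops shorter (darker).
ISO: 3200 → 2500 → 2000 → 1600 → 1250 → 1000 → 800 — 2 stops lower (darker).
Net so far: 6 2/3 stops darker. Aperture: f/29 → f/25 → f/22 → f/20 → f/18 → f/16 → f/14 → f/13 → f/11 → f/10 → f/9 → f/8 → f/7.1 → f/6.3 → f/5.6 → f/5 → f/4.5 → f/4 → f/3.5 → f/3.2 → f/2.8.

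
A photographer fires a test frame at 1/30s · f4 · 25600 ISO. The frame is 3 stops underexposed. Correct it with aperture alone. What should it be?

Underexposed by 3 stops → need 3 stops brighter.
Aperture: f/4 → f/2.8 → f/2 → f/1.4.

f/1.4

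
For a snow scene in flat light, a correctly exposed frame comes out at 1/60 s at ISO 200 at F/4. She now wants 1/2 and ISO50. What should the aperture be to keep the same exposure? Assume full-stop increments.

Shutter speed: 1/60 → 1/30 → 1/15 → 1/8 → 1/4 → 1/2 — 5 stops longer (brighter).
ISO: 200 → 100 → 50 — 2 stops dropped (darker).
Net change so far: 3 stops brighter. Offset with the aperture: f/4 → f/5.6 → f/8 → f/11.

f/11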